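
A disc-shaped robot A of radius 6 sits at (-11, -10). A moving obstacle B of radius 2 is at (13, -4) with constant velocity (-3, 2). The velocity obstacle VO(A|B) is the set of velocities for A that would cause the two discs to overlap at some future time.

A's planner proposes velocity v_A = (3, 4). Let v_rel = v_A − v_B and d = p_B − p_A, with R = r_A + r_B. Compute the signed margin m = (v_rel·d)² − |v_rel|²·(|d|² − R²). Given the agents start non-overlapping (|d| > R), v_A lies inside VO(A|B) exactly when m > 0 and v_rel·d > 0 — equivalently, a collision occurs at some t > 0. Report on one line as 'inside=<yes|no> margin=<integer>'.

d = (24, 6),  |d|² = 612;  R = 6+2 = 8,  c = 612−8² = 548
v_rel = (6, 2),  |v_rel|² = 40;  v_rel·d = (6)·(24) + (2)·(6) = 156
40·t² − 312·t + 548 = 0  ⇒  m = 156² − 40·548 = 2416
m = 2416 > 0,  v_rel·d = 156 > 0  ⇒  inside

inside=yes margin=2416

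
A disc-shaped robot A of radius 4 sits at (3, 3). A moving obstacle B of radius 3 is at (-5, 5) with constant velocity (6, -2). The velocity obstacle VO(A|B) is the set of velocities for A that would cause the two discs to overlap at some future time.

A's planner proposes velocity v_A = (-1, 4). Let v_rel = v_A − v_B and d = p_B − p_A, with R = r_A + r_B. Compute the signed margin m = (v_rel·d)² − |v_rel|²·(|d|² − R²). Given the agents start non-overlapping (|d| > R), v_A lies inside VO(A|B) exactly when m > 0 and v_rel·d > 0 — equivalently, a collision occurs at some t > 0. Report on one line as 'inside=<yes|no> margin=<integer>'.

d = (-8, 2),  |d|² = 68;  R = 4+3 = 7,  c = 68−7² = 19
v_rel = (-7, 6),  |v_rel|² = 85;  v_rel·d = (-7)·(-8) + (6)·(2) = 68
85·t² − 136·t + 19 = 0  ⇒  m = 68² − 85·19 = 3009
m = 3009 > 0,  v_rel·d = 68 > 0  ⇒  inside

inside=yes margin=3009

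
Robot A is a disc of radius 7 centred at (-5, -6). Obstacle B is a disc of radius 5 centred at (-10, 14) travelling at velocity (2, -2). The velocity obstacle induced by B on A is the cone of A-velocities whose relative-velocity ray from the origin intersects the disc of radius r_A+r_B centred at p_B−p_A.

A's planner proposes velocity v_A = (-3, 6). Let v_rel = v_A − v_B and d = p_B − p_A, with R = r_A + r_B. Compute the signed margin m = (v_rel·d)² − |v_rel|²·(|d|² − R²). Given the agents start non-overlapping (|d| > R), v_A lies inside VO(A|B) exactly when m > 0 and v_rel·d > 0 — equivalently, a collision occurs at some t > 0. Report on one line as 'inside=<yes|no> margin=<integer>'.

d = (-5, 20),  |d|² = 425;  R = 7+5 = 12,  c = 425−12² = 281
v_rel = (-5, 8),  |v_rel|² = 89;  v_rel·d = (-5)·(-5) + (8)·(20) = 185
89·t² − 370·t + 281 = 0  ⇒  m = 185² − 89·281 = 9216
m = 9216 > 0,  v_rel·d = 185 > 0  ⇒  inside

inside=yes margin=9216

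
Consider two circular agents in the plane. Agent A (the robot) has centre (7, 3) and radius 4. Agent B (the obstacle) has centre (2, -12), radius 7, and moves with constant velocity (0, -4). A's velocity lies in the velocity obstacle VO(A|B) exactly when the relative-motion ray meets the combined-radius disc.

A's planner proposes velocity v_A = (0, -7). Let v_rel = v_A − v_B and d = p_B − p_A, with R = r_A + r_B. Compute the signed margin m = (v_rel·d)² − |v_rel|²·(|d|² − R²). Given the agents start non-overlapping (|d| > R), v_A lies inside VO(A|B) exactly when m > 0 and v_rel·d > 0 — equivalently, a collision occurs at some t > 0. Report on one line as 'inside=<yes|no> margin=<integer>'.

d = (-5, -15),  |d|² = 250;  R = 4+7 = 11,  c = 250−11² = 129
v_rel = (0, -3),  |v_rel|² = 9;  v_rel·d = (0)·(-5) + (-3)·(-15) = 45
9·t² − 90·t + 129 = 0  ⇒  m = 45² − 9·129 = 864
m = 864 > 0,  v_rel·d = 45 > 0  ⇒  inside

inside=yes margin=864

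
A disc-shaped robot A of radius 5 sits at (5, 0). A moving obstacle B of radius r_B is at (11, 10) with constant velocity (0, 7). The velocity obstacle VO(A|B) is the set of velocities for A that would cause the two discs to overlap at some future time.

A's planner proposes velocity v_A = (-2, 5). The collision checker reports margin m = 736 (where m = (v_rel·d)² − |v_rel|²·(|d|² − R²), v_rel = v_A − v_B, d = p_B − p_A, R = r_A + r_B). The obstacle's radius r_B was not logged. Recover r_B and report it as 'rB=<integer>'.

m = 736
d = (6, 10);  v_rel = (-2, -2),  |v_rel|² = 8
v_rel×d = (-2)·(10) − (-2)·(6) = -8
since m = R²·8 − (-8)²:  R² = (64 + 736) / 8 = 100
R = √100 = 10  ⇒  r_B = 10 − 5 = 5

rB=5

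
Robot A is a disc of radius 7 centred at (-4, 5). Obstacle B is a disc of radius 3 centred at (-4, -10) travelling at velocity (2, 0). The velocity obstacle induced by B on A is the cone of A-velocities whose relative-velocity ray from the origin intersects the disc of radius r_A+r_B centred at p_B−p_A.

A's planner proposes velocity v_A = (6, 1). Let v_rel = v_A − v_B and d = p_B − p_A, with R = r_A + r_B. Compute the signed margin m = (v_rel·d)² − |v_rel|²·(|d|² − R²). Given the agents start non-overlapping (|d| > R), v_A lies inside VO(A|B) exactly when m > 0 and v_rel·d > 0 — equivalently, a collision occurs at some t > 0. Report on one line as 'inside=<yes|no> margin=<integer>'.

d = (0, -15),  |d|² = 225;  R = 7+3 = 10,  c = 225−10² = 125
v_rel = (4, 1),  |v_rel|² = 17;  v_rel·d = (4)·(0) + (1)·(-15) = -15
17·t² + 30·t + 125 = 0  ⇒  m = (-15)² − 17·125 = -1900
m = -1900 < 0,  v_rel·d = -15 < 0  ⇒  outside

inside=no margin=-1900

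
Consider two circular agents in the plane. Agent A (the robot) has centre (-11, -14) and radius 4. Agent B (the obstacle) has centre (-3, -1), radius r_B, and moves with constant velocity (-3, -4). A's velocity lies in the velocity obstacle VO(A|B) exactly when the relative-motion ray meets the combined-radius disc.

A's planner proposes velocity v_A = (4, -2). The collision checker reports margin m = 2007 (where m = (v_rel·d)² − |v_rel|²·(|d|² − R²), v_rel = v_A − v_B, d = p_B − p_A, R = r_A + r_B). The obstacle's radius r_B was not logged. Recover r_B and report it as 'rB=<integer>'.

m = 2007
d = (8, 13);  v_rel = (7, 2),  |v_rel|² = 53
v_rel×d = (7)·(13) − (2)·(8) = 75
since m = R²·53 − 75²:  R² = (5625 + 2007) / 53 = 144
R = √144 = 12  ⇒  r_B = 12 − 4 = 8

rB=8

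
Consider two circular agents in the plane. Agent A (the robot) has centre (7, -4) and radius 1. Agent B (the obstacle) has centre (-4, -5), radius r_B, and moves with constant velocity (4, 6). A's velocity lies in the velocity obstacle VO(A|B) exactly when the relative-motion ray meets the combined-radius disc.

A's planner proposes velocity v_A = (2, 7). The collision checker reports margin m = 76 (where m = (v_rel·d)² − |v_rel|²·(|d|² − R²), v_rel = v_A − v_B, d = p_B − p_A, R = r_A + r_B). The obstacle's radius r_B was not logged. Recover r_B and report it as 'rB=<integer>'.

m = 76
d = (-11, -1);  v_rel = (-2, 1),  |v_rel|² = 5
v_rel×d = (-2)·(-1) − (1)·(-11) = 13
since m = R²·5 − 13²:  R² = (169 + 76) / 5 = 49
R = √49 = 7  ⇒  r_B = 7 − 1 = 6

rB=6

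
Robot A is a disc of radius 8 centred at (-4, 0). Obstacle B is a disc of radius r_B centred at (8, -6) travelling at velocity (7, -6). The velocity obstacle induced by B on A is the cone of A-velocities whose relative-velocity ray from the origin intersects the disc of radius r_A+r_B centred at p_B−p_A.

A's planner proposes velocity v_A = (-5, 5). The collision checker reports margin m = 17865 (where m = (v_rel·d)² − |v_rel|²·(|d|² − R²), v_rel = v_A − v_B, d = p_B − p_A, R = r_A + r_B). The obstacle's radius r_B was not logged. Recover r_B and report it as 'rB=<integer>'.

m = 17865
d = (12, -6);  v_rel = (-12, 11),  |v_rel|² = 265
v_rel×d = (-12)·(-6) − (11)·(12) = -60
since m = R²·265 − (-60)²:  R² = (3600 + 17865) / 265 = 81
R = √81 = 9  ⇒  r_B = 9 − 8 = 1

rB=1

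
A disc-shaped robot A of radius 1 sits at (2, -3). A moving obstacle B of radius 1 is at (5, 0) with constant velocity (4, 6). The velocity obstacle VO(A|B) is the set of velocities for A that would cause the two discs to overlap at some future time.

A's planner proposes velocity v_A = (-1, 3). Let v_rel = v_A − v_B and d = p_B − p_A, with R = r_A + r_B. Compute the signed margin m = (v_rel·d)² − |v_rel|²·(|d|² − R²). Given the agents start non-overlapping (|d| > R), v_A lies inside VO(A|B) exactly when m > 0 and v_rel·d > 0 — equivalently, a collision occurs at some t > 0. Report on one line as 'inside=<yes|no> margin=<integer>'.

d = (3, 3),  |d|² = 18;  R = 1+1 = 2,  c = 18−2² = 14
v_rel = (-5, -3),  |v_rel|² = 34;  v_rel·d = (-5)·(3) + (-3)·(3) = -24
34·t² + 48·t + 14 = 0  ⇒  m = (-24)² − 34·14 = 100
m = 100 > 0,  v_rel·d = -24 < 0  ⇒  outside

inside=no margin=100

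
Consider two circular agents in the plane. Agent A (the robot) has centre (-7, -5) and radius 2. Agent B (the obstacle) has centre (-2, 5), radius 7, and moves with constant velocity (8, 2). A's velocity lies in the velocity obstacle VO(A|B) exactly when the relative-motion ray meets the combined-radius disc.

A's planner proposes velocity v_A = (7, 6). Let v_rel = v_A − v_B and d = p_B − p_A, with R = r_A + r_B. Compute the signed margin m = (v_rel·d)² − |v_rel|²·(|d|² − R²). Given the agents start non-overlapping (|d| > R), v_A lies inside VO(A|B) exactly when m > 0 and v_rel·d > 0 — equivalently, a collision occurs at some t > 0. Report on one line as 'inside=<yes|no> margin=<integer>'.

d = (5, 10),  |d|² = 125;  R = 2+7 = 9,  c = 125−9² = 44
v_rel = (-1, 4),  |v_rel|² = 17;  v_rel·d = (-1)·(5) + (4)·(10) = 35
17·t² − 70·t + 44 = 0  ⇒  m = 35² − 17·44 = 477
m = 477 > 0,  v_rel·d = 35 > 0  ⇒  inside

inside=yes margin=477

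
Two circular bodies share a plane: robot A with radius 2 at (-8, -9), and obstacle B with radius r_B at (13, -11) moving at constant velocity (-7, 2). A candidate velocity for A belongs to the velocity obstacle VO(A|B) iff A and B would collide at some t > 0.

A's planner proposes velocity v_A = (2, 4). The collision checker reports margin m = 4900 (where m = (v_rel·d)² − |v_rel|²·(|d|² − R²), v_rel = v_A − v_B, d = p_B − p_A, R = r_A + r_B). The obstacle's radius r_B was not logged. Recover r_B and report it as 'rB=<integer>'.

m = 4900
d = (21, -2);  v_rel = (9, 2),  |v_rel|² = 85
v_rel×d = (9)·(-2) − (2)·(21) = -60
since m = R²·85 − (-60)²:  R² = (3600 + 4900) / 85 = 100
R = √100 = 10  ⇒  r_B = 10 − 2 = 8

rB=8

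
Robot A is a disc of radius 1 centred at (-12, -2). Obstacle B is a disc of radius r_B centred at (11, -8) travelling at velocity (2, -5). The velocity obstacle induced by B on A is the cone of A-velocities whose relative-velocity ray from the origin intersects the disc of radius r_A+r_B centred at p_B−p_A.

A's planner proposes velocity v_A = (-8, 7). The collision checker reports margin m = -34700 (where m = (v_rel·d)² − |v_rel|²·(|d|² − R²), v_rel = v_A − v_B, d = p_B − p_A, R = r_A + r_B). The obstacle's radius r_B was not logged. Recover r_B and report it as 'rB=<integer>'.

m = -34700
d = (23, -6);  v_rel = (-10, 12),  |v_rel|² = 244
v_rel×d = (-10)·(-6) − (12)·(23) = -216
since m = R²·244 − (-216)²:  R² = (46656 + -34700) / 244 = 49
R = √49 = 7  ⇒  r_B = 7 − 1 = 6

rB=6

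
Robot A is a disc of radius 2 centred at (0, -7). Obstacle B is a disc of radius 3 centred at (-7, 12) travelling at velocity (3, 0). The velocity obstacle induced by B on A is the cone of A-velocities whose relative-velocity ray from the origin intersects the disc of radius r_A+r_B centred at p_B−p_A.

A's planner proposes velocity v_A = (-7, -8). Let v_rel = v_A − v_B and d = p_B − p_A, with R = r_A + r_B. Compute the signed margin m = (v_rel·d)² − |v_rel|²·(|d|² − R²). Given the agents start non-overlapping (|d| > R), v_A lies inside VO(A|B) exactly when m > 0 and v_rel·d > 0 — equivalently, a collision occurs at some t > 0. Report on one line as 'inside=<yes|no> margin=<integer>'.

d = (-7, 19),  |d|² = 410;  R = 2+3 = 5,  c = 410−5² = 385
v_rel = (-10, -8),  |v_rel|² = 164;  v_rel·d = (-10)·(-7) + (-8)·(19) = -82
164·t² + 164·t + 385 = 0  ⇒  m = (-82)² − 164·385 = -56416
m = -56416 < 0,  v_rel·d = -82 < 0  ⇒  outside

inside=no margin=-56416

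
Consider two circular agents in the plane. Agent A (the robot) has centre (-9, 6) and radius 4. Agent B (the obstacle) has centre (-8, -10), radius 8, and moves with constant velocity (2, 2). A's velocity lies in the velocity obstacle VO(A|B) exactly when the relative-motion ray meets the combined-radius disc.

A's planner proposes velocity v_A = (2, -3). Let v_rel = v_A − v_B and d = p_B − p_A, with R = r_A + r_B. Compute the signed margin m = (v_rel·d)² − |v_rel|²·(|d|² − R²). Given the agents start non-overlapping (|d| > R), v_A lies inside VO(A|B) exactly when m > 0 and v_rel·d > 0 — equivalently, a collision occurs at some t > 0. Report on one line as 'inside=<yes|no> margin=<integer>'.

d = (1, -16),  |d|² = 257;  R = 4+8 = 12,  c = 257−12² = 113
v_rel = (0, -5),  |v_rel|² = 25;  v_rel·d = (0)·(1) + (-5)·(-16) = 80
25·t² − 160·t + 113 = 0  ⇒  m = 80² − 25·113 = 3575
m = 3575 > 0,  v_rel·d = 80 > 0  ⇒  inside

inside=yes margin=3575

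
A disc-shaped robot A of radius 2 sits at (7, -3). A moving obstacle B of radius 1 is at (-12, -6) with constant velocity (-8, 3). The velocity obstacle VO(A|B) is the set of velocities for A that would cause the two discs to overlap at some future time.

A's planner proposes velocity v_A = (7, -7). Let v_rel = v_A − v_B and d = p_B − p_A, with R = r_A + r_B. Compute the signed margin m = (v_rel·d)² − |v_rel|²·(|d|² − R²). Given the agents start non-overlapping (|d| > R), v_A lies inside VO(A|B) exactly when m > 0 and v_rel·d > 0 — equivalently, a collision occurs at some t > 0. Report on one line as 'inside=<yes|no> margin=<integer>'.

d = (-19, -3),  |d|² = 370;  R = 2+1 = 3,  c = 370−3² = 361
v_rel = (15, -10),  |v_rel|² = 325;  v_rel·d = (15)·(-19) + (-10)·(-3) = -255
325·t² + 510·t + 361 = 0  ⇒  m = (-255)² − 325·361 = -52300
m = -52300 < 0,  v_rel·d = -255 < 0  ⇒  outside

inside=no margin=-52300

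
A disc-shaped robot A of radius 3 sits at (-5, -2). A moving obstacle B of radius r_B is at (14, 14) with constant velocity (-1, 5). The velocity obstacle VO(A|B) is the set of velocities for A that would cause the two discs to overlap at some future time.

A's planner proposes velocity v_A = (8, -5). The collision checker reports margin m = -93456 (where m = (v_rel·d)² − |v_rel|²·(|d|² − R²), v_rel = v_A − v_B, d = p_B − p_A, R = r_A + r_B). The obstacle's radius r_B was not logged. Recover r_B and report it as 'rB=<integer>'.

m = -93456
d = (19, 16);  v_rel = (9, -10),  |v_rel|² = 181
v_rel×d = (9)·(16) − (-10)·(19) = 334
since m = R²·181 − 334²:  R² = (111556 + -93456) / 181 = 100
R = √100 = 10  ⇒  r_B = 10 − 3 = 7

rB=7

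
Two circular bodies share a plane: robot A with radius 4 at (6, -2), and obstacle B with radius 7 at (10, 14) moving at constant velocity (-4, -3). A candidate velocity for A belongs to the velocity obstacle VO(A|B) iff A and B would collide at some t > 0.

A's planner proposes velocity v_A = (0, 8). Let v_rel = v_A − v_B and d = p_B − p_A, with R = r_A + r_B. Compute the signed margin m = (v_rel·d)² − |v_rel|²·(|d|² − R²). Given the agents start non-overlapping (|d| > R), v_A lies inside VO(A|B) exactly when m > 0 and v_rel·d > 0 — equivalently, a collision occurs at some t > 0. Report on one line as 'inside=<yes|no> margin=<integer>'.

d = (4, 16),  |d|² = 272;  R = 4+7 = 11,  c = 272−11² = 151
v_rel = (4, 11),  |v_rel|² = 137;  v_rel·d = (4)·(4) + (11)·(16) = 192
137·t² − 384·t + 151 = 0  ⇒  m = 192² − 137·151 = 16177
m = 16177 > 0,  v_rel·d = 192 > 0  ⇒  inside

inside=yes margin=16177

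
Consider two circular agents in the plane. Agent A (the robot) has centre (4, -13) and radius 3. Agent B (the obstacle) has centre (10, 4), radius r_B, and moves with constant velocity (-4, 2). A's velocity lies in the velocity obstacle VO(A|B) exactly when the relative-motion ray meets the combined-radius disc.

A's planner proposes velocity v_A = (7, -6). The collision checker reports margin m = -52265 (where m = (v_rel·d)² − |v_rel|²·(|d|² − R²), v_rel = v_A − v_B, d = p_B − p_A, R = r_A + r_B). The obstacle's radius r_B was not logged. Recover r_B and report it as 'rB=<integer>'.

m = -52265
d = (6, 17);  v_rel = (11, -8),  |v_rel|² = 185
v_rel×d = (11)·(17) − (-8)·(6) = 235
since m = R²·185 − 235²:  R² = (55225 + -52265) / 185 = 16
R = √16 = 4  ⇒  r_B = 4 − 3 = 1

rB=1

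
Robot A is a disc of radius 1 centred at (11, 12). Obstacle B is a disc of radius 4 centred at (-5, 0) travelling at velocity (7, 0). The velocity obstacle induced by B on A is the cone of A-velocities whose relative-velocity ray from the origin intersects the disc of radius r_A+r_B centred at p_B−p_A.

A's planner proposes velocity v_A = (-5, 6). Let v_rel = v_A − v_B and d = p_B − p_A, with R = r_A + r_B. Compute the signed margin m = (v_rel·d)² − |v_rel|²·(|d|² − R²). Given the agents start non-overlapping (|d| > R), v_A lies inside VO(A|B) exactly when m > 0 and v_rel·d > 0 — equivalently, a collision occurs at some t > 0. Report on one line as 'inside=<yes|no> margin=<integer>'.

d = (-16, -12),  |d|² = 400;  R = 1+4 = 5,  c = 400−5² = 375
v_rel = (-12, 6),  |v_rel|² = 180;  v_rel·d = (-12)·(-16) + (6)·(-12) = 120
180·t² − 240·t + 375 = 0  ⇒  m = 120² − 180·375 = -53100
m = -53100 < 0,  v_rel·d = 120 > 0  ⇒  outside

inside=no margin=-53100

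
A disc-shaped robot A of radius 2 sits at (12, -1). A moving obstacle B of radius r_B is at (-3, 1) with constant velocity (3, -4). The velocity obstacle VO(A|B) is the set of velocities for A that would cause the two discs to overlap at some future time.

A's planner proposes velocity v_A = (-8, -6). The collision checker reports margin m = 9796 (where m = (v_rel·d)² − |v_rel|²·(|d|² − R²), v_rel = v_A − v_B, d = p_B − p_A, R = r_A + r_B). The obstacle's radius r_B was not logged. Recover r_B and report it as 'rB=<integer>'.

m = 9796
d = (-15, 2);  v_rel = (-11, -2),  |v_rel|² = 125
v_rel×d = (-11)·(2) − (-2)·(-15) = -52
since m = R²·125 − (-52)²:  R² = (2704 + 9796) / 125 = 100
R = √100 = 10  ⇒  r_B = 10 − 2 = 8

rB=8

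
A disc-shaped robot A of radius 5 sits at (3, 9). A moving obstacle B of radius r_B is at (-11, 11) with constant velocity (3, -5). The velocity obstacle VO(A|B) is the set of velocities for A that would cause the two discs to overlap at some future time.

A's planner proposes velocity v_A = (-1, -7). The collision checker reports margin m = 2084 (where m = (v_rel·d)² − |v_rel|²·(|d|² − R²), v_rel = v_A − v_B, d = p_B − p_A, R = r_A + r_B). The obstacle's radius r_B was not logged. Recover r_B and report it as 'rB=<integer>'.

m = 2084
d = (-14, 2);  v_rel = (-4, -2),  |v_rel|² = 20
v_rel×d = (-4)·(2) − (-2)·(-14) = -36
since m = R²·20 − (-36)²:  R² = (1296 + 2084) / 20 = 169
R = √169 = 13  ⇒  r_B = 13 − 5 = 8

rB=8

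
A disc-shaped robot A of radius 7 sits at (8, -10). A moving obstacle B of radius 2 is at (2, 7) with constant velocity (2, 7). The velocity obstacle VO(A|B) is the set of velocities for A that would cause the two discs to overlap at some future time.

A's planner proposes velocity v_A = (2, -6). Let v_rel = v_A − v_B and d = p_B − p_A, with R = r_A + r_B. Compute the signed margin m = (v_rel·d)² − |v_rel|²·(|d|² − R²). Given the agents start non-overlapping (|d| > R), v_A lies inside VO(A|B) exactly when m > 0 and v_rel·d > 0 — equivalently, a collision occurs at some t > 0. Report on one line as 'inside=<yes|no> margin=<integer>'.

d = (-6, 17),  |d|² = 325;  R = 7+2 = 9,  c = 325−9² = 244
v_rel = (0, -13),  |v_rel|² = 169;  v_rel·d = (0)·(-6) + (-13)·(17) = -221
169·t² + 442·t + 244 = 0  ⇒  m = (-221)² − 169·244 = 7605
m = 7605 > 0,  v_rel·d = -221 < 0  ⇒  outside

inside=no margin=7605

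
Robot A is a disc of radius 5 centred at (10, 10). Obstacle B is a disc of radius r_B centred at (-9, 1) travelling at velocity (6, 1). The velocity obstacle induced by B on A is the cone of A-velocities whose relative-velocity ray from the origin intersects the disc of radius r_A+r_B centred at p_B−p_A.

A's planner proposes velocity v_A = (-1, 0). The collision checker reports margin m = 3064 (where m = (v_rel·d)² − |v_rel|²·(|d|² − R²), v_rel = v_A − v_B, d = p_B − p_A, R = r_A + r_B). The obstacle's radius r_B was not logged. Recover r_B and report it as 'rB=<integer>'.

m = 3064
d = (-19, -9);  v_rel = (-7, -1),  |v_rel|² = 50
v_rel×d = (-7)·(-9) − (-1)·(-19) = 44
since m = R²·50 − 44²:  R² = (1936 + 3064) / 50 = 100
R = √100 = 10  ⇒  r_B = 10 − 5 = 5

rB=5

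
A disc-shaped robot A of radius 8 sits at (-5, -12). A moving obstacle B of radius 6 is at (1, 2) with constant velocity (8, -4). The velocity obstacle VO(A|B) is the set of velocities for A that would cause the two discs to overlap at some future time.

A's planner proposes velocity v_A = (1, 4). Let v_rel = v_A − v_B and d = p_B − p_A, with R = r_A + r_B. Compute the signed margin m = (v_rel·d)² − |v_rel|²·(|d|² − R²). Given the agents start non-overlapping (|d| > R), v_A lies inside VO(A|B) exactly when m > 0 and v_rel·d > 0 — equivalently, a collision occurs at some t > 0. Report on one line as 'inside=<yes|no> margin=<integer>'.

d = (6, 14),  |d|² = 232;  R = 8+6 = 14,  c = 232−14² = 36
v_rel = (-7, 8),  |v_rel|² = 113;  v_rel·d = (-7)·(6) + (8)·(14) = 70
113·t² − 140·t + 36 = 0  ⇒  m = 70² − 113·36 = 832
m = 832 > 0,  v_rel·d = 70 > 0  ⇒  inside

inside=yes margin=832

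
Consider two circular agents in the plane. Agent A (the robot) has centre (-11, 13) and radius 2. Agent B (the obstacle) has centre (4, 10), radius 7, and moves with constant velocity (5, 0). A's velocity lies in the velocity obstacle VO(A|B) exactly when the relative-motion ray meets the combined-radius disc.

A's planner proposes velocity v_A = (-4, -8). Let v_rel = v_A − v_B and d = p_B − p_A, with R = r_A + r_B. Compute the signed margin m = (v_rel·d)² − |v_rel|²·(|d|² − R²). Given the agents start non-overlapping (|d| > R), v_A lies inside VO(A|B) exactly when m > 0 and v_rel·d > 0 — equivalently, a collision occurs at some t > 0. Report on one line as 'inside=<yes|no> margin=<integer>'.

d = (15, -3),  |d|² = 234;  R = 2+7 = 9,  c = 234−9² = 153
v_rel = (-9, -8),  |v_rel|² = 145;  v_rel·d = (-9)·(15) + (-8)·(-3) = -111
145·t² + 222·t + 153 = 0  ⇒  m = (-111)² − 145·153 = -9864
m = -9864 < 0,  v_rel·d = -111 < 0  ⇒  outside

inside=no margin=-9864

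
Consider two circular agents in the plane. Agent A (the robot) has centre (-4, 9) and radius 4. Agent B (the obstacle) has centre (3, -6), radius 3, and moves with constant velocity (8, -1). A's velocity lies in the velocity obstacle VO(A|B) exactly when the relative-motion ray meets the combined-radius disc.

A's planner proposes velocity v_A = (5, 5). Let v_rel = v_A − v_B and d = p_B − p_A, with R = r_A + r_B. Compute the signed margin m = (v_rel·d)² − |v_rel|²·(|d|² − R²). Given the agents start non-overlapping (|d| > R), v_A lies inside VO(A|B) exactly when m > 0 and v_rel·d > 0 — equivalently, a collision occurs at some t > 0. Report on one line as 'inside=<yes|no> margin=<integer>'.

d = (7, -15),  |d|² = 274;  R = 4+3 = 7,  c = 274−7² = 225
v_rel = (-3, 6),  |v_rel|² = 45;  v_rel·d = (-3)·(7) + (6)·(-15) = -111
45·t² + 222·t + 225 = 0  ⇒  m = (-111)² − 45·225 = 2196
m = 2196 > 0,  v_rel·d = -111 < 0  ⇒  outside

inside=no margin=2196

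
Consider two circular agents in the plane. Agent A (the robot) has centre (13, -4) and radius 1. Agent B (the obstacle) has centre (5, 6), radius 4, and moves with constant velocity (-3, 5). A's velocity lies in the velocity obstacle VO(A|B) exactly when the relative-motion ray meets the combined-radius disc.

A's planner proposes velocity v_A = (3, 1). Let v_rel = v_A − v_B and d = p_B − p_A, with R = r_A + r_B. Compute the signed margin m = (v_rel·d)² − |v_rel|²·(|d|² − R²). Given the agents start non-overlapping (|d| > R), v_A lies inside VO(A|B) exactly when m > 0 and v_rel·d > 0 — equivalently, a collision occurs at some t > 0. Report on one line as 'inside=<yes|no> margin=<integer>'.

d = (-8, 10),  |d|² = 164;  R = 1+4 = 5,  c = 164−5² = 139
v_rel = (6, -4),  |v_rel|² = 52;  v_rel·d = (6)·(-8) + (-4)·(10) = -88
52·t² + 176·t + 139 = 0  ⇒  m = (-88)² − 52·139 = 516
m = 516 > 0,  v_rel·d = -88 < 0  ⇒  outside

inside=no margin=516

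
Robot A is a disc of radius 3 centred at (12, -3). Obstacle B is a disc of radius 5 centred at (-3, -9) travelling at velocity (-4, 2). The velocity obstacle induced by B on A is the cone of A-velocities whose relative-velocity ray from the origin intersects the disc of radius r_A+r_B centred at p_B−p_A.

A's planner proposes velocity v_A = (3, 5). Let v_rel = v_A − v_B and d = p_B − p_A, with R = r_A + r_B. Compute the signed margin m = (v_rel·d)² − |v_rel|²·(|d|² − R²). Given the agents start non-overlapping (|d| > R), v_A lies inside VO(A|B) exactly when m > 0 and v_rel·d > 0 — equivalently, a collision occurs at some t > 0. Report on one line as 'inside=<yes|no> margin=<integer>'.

d = (-15, -6),  |d|² = 261;  R = 3+5 = 8,  c = 261−8² = 197
v_rel = (7, 3),  |v_rel|² = 58;  v_rel·d = (7)·(-15) + (3)·(-6) = -123
58·t² + 246·t + 197 = 0  ⇒  m = (-123)² − 58·197 = 3703
m = 3703 > 0,  v_rel·d = -123 < 0  ⇒  outside

inside=no margin=3703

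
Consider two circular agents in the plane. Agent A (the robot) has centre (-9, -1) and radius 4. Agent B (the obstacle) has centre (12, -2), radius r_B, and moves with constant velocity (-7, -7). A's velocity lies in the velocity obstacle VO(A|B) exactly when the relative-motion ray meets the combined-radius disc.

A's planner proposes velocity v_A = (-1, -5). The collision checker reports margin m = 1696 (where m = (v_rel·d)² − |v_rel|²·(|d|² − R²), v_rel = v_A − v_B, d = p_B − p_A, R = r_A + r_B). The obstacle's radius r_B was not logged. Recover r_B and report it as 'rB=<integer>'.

m = 1696
d = (21, -1);  v_rel = (6, 2),  |v_rel|² = 40
v_rel×d = (6)·(-1) − (2)·(21) = -48
since m = R²·40 − (-48)²:  R² = (2304 + 1696) / 40 = 100
R = √100 = 10  ⇒  r_B = 10 − 4 = 6

rB=6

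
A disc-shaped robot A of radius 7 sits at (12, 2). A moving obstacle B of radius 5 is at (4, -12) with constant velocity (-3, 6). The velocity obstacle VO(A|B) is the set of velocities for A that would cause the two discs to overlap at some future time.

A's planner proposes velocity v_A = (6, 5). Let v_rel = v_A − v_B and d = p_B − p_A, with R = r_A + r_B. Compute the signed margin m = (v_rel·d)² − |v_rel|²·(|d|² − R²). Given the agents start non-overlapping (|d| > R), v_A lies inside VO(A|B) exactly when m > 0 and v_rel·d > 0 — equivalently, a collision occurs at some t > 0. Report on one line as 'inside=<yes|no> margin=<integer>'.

d = (-8, -14),  |d|² = 260;  R = 7+5 = 12,  c = 260−12² = 116
v_rel = (9, -1),  |v_rel|² = 82;  v_rel·d = (9)·(-8) + (-1)·(-14) = -58
82·t² + 116·t + 116 = 0  ⇒  m = (-58)² − 82·116 = -6148
m = -6148 < 0,  v_rel·d = -58 < 0  ⇒  outside

inside=no margin=-6148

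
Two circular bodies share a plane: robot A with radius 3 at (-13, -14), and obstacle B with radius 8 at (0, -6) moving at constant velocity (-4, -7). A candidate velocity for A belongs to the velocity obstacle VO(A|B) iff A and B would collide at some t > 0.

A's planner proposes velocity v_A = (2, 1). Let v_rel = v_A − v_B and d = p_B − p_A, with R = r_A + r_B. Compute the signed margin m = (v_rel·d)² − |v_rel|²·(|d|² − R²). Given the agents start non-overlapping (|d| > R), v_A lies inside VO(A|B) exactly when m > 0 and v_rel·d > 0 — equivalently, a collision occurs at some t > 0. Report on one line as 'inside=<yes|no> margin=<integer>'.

d = (13, 8),  |d|² = 233;  R = 3+8 = 11,  c = 233−11² = 112
v_rel = (6, 8),  |v_rel|² = 100;  v_rel·d = (6)·(13) + (8)·(8) = 142
100·t² − 284·t + 112 = 0  ⇒  m = 142² − 100·112 = 8964
m = 8964 > 0,  v_rel·d = 142 > 0  ⇒  inside

inside=yes margin=8964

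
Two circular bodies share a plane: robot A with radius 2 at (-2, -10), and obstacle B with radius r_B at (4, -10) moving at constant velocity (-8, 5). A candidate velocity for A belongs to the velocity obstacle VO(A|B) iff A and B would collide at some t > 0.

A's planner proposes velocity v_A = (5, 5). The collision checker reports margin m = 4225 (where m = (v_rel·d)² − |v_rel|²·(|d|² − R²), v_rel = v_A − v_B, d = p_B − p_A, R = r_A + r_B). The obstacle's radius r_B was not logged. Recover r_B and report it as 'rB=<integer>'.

m = 4225
d = (6, 0);  v_rel = (13, 0),  |v_rel|² = 169
v_rel×d = (13)·(0) − (0)·(6) = 0
since m = R²·169 − 0²:  R² = (0 + 4225) / 169 = 25
R = √25 = 5  ⇒  r_B = 5 − 2 = 3

rB=3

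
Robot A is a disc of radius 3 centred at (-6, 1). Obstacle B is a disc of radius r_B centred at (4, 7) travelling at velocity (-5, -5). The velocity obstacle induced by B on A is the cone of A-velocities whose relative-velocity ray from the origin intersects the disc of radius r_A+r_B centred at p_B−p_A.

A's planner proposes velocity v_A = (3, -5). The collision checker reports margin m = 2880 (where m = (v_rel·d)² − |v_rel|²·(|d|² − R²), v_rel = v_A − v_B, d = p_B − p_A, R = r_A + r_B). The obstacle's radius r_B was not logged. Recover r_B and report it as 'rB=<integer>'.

m = 2880
d = (10, 6);  v_rel = (8, 0),  |v_rel|² = 64
v_rel×d = (8)·(6) − (0)·(10) = 48
since m = R²·64 − 48²:  R² = (2304 + 2880) / 64 = 81
R = √81 = 9  ⇒  r_B = 9 − 3 = 6

rB=6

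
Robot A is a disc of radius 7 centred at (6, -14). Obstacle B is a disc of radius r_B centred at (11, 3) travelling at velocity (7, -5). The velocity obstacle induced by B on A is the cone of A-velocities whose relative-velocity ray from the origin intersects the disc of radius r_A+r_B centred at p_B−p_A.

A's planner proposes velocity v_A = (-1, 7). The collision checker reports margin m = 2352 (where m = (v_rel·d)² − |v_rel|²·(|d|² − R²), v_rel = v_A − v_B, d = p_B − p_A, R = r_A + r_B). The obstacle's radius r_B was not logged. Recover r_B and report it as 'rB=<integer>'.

m = 2352
d = (5, 17);  v_rel = (-8, 12),  |v_rel|² = 208
v_rel×d = (-8)·(17) − (12)·(5) = -196
since m = R²·208 − (-196)²:  R² = (38416 + 2352) / 208 = 196
R = √196 = 14  ⇒  r_B = 14 − 7 = 7

rB=7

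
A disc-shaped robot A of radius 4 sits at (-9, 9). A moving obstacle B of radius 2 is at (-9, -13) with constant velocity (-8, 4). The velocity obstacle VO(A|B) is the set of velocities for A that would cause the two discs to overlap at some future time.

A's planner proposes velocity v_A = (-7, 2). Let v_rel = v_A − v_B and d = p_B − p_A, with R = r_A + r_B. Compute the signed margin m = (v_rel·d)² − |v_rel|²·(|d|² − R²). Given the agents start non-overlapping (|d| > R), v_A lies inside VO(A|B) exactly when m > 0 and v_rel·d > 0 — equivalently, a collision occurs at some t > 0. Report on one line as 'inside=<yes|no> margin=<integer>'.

d = (0, -22),  |d|² = 484;  R = 4+2 = 6,  c = 484−6² = 448
v_rel = (1, -2),  |v_rel|² = 5;  v_rel·d = (1)·(0) + (-2)·(-22) = 44
5·t² − 88·t + 448 = 0  ⇒  m = 44² − 5·448 = -304
m = -304 < 0,  v_rel·d = 44 > 0  ⇒  outside

inside=no margin=-304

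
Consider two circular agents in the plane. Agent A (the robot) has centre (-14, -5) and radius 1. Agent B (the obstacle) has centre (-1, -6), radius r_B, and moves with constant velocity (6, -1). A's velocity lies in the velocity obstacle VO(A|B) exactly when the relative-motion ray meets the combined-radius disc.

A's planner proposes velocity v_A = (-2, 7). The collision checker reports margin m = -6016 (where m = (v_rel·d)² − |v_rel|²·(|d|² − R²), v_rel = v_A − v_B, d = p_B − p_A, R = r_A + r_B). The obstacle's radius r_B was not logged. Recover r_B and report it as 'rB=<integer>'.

m = -6016
d = (13, -1);  v_rel = (-8, 8),  |v_rel|² = 128
v_rel×d = (-8)·(-1) − (8)·(13) = -96
since m = R²·128 − (-96)²:  R² = (9216 + -6016) / 128 = 25
R = √25 = 5  ⇒  r_B = 5 − 1 = 4

rB=4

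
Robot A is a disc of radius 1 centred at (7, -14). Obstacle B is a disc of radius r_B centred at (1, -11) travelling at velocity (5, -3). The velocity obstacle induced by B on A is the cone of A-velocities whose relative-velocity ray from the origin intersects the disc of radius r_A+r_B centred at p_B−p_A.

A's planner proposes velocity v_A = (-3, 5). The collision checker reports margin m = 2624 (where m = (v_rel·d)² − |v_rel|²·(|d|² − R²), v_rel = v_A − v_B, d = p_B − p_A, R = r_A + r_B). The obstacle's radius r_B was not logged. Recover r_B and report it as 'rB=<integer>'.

m = 2624
d = (-6, 3);  v_rel = (-8, 8),  |v_rel|² = 128
v_rel×d = (-8)·(3) − (8)·(-6) = 24
since m = R²·128 − 24²:  R² = (576 + 2624) / 128 = 25
R = √25 = 5  ⇒  r_B = 5 − 1 = 4

rB=4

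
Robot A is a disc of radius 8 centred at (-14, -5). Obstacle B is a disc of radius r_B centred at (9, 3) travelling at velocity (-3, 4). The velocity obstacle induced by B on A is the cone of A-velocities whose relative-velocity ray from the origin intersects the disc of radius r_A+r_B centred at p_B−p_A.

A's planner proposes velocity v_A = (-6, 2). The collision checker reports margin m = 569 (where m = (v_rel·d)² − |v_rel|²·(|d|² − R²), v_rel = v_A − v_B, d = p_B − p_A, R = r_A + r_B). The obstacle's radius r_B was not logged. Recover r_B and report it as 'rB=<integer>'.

m = 569
d = (23, 8);  v_rel = (-3, -2),  |v_rel|² = 13
v_rel×d = (-3)·(8) − (-2)·(23) = 22
since m = R²·13 − 22²:  R² = (484 + 569) / 13 = 81
R = √81 = 9  ⇒  r_B = 9 − 8 = 1

rB=1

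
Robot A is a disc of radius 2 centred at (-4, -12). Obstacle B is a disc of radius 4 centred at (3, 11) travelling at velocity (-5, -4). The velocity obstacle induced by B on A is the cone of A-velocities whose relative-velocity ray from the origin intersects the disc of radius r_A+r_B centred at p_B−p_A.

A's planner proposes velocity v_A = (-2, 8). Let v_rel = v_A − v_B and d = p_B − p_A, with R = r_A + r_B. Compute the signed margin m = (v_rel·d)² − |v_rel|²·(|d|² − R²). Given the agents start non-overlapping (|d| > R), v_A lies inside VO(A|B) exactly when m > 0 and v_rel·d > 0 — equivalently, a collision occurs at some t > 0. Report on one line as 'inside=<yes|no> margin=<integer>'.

d = (7, 23),  |d|² = 578;  R = 2+4 = 6,  c = 578−6² = 542
v_rel = (3, 12),  |v_rel|² = 153;  v_rel·d = (3)·(7) + (12)·(23) = 297
153·t² − 594·t + 542 = 0  ⇒  m = 297² − 153·542 = 5283
m = 5283 > 0,  v_rel·d = 297 > 0  ⇒  inside

inside=yes margin=5283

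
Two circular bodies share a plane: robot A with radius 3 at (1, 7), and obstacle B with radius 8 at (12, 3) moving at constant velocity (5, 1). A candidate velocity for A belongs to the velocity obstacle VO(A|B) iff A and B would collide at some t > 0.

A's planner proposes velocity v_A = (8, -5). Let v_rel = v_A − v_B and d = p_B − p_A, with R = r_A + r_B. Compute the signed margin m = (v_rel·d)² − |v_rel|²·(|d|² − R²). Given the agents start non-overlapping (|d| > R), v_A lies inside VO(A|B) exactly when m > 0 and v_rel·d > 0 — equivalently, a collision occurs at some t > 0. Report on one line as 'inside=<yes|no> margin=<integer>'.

d = (11, -4),  |d|² = 137;  R = 3+8 = 11,  c = 137−11² = 16
v_rel = (3, -6),  |v_rel|² = 45;  v_rel·d = (3)·(11) + (-6)·(-4) = 57
45·t² − 114·t + 16 = 0  ⇒  m = 57² − 45·16 = 2529
m = 2529 > 0,  v_rel·d = 57 > 0  ⇒  inside

inside=yes margin=2529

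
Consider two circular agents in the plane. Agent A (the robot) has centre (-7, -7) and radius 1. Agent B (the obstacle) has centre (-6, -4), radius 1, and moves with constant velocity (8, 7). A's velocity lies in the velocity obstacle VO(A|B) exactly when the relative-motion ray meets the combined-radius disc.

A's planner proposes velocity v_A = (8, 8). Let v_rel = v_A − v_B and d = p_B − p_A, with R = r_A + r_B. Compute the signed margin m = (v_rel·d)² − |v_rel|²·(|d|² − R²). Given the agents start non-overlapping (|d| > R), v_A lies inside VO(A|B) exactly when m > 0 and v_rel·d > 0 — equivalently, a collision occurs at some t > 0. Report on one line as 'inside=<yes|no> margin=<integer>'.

d = (1, 3),  |d|² = 10;  R = 1+1 = 2,  c = 10−2² = 6
v_rel = (0, 1),  |v_rel|² = 1;  v_rel·d = (0)·(1) + (1)·(3) = 3
1·t² − 6·t + 6 = 0  ⇒  m = 3² − 1·6 = 3
m = 3 > 0,  v_rel·d = 3 > 0  ⇒  inside

inside=yes margin=3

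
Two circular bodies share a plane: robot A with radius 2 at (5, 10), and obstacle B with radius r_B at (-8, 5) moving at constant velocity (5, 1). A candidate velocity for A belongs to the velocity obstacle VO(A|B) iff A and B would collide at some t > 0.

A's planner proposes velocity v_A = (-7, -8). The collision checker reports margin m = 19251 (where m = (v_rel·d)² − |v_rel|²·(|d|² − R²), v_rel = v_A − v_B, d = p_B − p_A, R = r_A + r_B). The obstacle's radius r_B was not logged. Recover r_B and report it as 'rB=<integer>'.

m = 19251
d = (-13, -5);  v_rel = (-12, -9),  |v_rel|² = 225
v_rel×d = (-12)·(-5) − (-9)·(-13) = -57
since m = R²·225 − (-57)²:  R² = (3249 + 19251) / 225 = 100
R = √100 = 10  ⇒  r_B = 10 − 2 = 8

rB=8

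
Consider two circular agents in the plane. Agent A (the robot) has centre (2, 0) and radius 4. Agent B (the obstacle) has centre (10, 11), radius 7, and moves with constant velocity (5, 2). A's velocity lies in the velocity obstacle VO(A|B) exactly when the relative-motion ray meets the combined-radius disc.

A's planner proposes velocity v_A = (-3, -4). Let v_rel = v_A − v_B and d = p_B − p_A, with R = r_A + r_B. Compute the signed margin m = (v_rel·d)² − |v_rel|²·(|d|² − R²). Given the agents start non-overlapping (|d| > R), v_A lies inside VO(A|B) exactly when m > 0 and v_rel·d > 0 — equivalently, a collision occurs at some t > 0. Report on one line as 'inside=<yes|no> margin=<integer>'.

d = (8, 11),  |d|² = 185;  R = 4+7 = 11,  c = 185−11² = 64
v_rel = (-8, -6),  |v_rel|² = 100;  v_rel·d = (-8)·(8) + (-6)·(11) = -130
100·t² + 260·t + 64 = 0  ⇒  m = (-130)² − 100·64 = 10500
m = 10500 > 0,  v_rel·d = -130 < 0  ⇒  outside

inside=no margin=10500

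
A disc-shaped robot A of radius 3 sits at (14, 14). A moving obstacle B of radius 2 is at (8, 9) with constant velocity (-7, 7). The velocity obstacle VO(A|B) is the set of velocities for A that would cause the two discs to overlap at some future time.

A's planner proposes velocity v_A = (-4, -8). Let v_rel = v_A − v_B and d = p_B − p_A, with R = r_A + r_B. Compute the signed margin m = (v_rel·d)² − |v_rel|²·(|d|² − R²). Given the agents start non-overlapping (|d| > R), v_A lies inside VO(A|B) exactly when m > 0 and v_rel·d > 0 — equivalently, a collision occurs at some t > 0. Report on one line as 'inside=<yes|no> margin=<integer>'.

d = (-6, -5),  |d|² = 61;  R = 3+2 = 5,  c = 61−5² = 36
v_rel = (3, -15),  |v_rel|² = 234;  v_rel·d = (3)·(-6) + (-15)·(-5) = 57
234·t² − 114·t + 36 = 0  ⇒  m = 57² − 234·36 = -5175
m = -5175 < 0,  v_rel·d = 57 > 0  ⇒  outside

inside=no margin=-5175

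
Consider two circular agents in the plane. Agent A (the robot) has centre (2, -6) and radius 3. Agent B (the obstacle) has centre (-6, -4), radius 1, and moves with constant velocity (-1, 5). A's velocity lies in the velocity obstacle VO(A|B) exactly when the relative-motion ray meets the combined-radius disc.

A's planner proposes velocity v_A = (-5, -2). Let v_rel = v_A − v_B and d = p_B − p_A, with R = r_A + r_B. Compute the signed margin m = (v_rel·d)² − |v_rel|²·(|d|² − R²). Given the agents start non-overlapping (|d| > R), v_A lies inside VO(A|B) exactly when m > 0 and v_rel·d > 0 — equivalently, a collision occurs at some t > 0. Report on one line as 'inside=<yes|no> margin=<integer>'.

d = (-8, 2),  |d|² = 68;  R = 3+1 = 4,  c = 68−4² = 52
v_rel = (-4, -7),  |v_rel|² = 65;  v_rel·d = (-4)·(-8) + (-7)·(2) = 18
65·t² − 36·t + 52 = 0  ⇒  m = 18² − 65·52 = -3056
m = -3056 < 0,  v_rel·d = 18 > 0  ⇒  outside

inside=no margin=-3056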